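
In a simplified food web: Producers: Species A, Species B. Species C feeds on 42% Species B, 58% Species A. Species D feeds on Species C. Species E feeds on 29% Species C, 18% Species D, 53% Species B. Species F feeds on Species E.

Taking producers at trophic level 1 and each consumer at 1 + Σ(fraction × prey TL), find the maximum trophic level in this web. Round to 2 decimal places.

Species C: 1 + (0.42×1 + 0.58×1) = 2
Species D: 1 + 2 = 3
Species E: 1 + (0.29×2 + 0.18×3 + 0.53×1) = 2.65
Species F: 1 + 2.65 = 3.65

3.65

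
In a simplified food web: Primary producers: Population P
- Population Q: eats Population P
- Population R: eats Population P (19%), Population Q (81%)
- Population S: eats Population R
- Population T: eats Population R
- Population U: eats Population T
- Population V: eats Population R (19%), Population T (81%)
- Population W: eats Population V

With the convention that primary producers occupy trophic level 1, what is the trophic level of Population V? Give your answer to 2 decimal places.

4.62

Population Q: 1 + 1 = 2
Population R: 1 + (0.19×1 + 0.81×2) = 2.81
Population S: 1 + 2.81 = 3.81
Population T: 1 + 2.81 = 3.81
Population U: 1 + 3.81 = 4.81
Population V: 1 + (0.19×2.81 + 0.81×3.81) = 4.62
Population W: 1 + 4.62 = 5.62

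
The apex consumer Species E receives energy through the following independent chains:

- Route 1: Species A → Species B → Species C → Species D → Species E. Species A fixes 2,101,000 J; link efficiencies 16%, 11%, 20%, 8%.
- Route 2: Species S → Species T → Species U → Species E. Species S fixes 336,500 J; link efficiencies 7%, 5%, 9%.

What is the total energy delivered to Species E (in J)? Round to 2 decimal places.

Route 1: 2101000 × 0.16 × 0.11 × 0.2 × 0.08 = 591.6416 J
Route 2: 336500 × 0.07 × 0.05 × 0.09 = 105.9975 J
Total at Species E: 591.6416 + 105.9975 = 697.6391 J

697.64 J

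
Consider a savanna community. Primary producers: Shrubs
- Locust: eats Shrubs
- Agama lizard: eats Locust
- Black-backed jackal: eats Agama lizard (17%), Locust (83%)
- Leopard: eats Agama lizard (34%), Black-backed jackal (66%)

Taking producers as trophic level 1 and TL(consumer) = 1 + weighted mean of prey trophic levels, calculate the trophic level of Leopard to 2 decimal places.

Locust: 1 + 1 = 2
Agama lizard: 1 + 2 = 3
Black-backed jackal: 1 + (0.17×3 + 0.83×2) = 3.17
Leopard: 1 + (0.34×3 + 0.66×3.17) = 4.1122

4.11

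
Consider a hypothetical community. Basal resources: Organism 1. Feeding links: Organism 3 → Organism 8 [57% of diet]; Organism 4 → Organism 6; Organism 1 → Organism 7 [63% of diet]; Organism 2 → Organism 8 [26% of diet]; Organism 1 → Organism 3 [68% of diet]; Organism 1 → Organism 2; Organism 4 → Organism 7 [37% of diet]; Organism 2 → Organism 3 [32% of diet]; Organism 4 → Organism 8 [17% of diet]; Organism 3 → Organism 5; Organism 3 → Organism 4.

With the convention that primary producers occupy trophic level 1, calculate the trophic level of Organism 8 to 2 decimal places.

Organism 2: 1 + 1 = 2
Organism 3: 1 + (0.68×1 + 0.32×2) = 2.32
Organism 4: 1 + 2.32 = 3.32
Organism 5: 1 + 2.32 = 3.32
Organism 6: 1 + 3.32 = 4.32
Organism 7: 1 + (0.63×1 + 0.37×3.32) = 2.8584
Organism 8: 1 + (0.17×3.32 + 0.57×2.32 + 0.26×2) = 3.4068

3.41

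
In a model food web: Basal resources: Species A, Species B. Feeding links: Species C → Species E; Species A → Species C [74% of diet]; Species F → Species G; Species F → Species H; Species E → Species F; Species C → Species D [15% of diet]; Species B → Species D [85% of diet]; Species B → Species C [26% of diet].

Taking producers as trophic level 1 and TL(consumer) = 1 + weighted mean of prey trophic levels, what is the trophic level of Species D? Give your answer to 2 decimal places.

Species C: 1 + (0.74×1 + 0.26×1) = 2
Species D: 1 + (0.15×2 + 0.85×1) = 2.15
Species E: 1 + 2 = 3
Species F: 1 + 3 = 4
Species G: 1 + 4 = 5
Species H: 1 + 4 = 5

2.15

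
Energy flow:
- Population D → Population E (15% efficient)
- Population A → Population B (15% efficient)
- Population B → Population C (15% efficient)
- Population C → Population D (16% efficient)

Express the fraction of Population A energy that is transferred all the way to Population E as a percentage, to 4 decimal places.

Product of link efficiencies: 0.15 × 0.15 × 0.16 × 0.15 = 0.00054
As a percentage: 0.00054 × 100 = 0.0540%

0.0540%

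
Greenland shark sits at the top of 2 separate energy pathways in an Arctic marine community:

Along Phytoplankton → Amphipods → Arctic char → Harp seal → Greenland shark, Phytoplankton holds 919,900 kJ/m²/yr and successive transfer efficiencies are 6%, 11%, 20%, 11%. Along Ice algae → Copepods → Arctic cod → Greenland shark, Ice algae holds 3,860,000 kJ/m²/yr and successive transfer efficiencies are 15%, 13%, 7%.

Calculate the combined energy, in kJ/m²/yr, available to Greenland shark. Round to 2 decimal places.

Via Phytoplankton: 919900 × 0.06 × 0.11 × 0.2 × 0.11 = 133.56948 kJ/m²/yr
Via Ice algae: 3860000 × 0.15 × 0.13 × 0.07 = 5268.9 kJ/m²/yr
Total at Greenland shark: 133.56948 + 5268.9 = 5402.46948 kJ/m²/yr

5402.47 kJ/m²/yr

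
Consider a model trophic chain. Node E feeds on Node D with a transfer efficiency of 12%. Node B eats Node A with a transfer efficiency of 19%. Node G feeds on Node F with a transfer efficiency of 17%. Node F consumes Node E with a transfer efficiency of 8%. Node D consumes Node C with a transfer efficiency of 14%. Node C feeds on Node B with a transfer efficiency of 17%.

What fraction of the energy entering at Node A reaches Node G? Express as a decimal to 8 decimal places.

Product of link efficiencies: 0.19 × 0.17 × 0.14 × 0.12 × 0.08 × 0.17 = 0.000007379904

0.00000738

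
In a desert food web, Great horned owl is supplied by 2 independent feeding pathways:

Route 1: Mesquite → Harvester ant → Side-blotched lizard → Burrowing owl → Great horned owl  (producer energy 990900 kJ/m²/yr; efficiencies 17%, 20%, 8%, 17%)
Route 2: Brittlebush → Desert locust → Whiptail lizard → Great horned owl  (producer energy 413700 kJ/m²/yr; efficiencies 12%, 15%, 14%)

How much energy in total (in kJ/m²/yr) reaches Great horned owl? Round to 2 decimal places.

Route 1: 990900 × 0.17 × 0.2 × 0.08 × 0.17 = 458.19216 kJ/m²/yr
Route 2: 413700 × 0.12 × 0.15 × 0.14 = 1042.524 kJ/m²/yr
Total at Great horned owl: 458.19216 + 1042.524 = 1500.71616 kJ/m²/yr

1500.72 kJ/m²/yr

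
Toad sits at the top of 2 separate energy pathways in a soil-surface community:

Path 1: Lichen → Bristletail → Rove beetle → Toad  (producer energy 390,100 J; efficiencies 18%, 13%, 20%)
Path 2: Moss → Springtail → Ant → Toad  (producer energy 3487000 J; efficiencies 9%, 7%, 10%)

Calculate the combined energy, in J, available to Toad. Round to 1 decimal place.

4022.5 J

Path 1: 390100 × 0.18 × 0.13 × 0.2 = 1825.668 J
Path 2: 3487000 × 0.09 × 0.07 × 0.1 = 2196.81 J
Total at Toad: 1825.668 + 2196.81 = 4022.478 J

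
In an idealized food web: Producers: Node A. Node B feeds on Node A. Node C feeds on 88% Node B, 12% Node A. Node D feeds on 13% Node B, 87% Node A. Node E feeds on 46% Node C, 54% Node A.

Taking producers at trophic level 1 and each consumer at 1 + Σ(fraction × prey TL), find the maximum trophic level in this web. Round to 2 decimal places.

Node B: 1 + 1 = 2
Node C: 1 + (0.88×2 + 0.12×1) = 2.88
Node D: 1 + (0.13×2 + 0.87×1) = 2.13
Node E: 1 + (0.46×2.88 + 0.54×1) = 2.8648

2.88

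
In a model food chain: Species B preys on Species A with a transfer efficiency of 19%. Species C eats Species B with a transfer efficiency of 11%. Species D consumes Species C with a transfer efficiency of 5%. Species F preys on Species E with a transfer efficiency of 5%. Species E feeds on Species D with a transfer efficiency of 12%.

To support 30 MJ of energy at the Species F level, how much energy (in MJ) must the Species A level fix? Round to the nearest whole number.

Cumulative transfer efficiency: 0.19 × 0.11 × 0.05 × 0.12 × 0.05 = 0.00000627
Species A energy = 30 / 0.00000627 = 4784689 MJ

4784689 MJ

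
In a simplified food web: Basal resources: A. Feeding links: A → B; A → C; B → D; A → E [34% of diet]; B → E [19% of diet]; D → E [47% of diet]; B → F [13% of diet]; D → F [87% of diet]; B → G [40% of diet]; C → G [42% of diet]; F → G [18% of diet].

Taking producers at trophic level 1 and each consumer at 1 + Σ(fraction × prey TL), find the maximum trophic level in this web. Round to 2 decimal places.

B: 1 + 1 = 2
C: 1 + 1 = 2
D: 1 + 2 = 3
E: 1 + (0.34×1 + 0.19×2 + 0.47×3) = 3.13
F: 1 + (0.13×2 + 0.87×3) = 3.87
G: 1 + (0.4×2 + 0.42×2 + 0.18×3.87) = 3.3366

3.87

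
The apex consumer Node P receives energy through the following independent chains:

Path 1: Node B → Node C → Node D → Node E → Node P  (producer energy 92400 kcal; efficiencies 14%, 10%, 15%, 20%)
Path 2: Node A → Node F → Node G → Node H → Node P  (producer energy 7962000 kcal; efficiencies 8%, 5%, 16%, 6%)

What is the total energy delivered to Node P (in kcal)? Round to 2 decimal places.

Path 1: 92400 × 0.14 × 0.1 × 0.15 × 0.2 = 38.808 kcal
Path 2: 7962000 × 0.08 × 0.05 × 0.16 × 0.06 = 305.7408 kcal
Total at Node P: 38.808 + 305.7408 = 344.5488 kcal

344.55 kcal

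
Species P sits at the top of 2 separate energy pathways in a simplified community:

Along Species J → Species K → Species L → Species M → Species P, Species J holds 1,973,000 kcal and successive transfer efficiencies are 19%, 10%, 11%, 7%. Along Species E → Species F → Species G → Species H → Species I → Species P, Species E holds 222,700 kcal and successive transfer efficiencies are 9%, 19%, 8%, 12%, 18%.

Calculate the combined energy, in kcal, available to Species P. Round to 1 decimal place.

Via Species J: 1973000 × 0.19 × 0.1 × 0.11 × 0.07 = 288.6499 kcal
Via Species E: 222700 × 0.09 × 0.19 × 0.08 × 0.12 × 0.18 = 6.58051776 kcal
Total at Species P: 288.6499 + 6.58051776 = 295.23041776 kcal

295.2 kcal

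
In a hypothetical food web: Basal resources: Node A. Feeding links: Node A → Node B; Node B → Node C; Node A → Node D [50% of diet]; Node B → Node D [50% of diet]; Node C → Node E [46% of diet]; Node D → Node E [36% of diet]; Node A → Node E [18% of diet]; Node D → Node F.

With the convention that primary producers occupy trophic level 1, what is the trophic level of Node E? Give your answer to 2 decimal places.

3.46

Node B: 1 + 1 = 2
Node C: 1 + 2 = 3
Node D: 1 + (0.5×1 + 0.5×2) = 2.5
Node E: 1 + (0.46×3 + 0.36×2.5 + 0.18×1) = 3.46
Node F: 1 + 2.5 = 3.5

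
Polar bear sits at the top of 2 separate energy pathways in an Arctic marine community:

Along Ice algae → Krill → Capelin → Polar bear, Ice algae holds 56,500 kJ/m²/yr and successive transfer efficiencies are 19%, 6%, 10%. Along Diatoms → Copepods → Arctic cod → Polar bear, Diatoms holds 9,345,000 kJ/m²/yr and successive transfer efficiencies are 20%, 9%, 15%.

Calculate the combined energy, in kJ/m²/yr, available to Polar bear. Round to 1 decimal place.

Via Ice algae: 56500 × 0.19 × 0.06 × 0.1 = 64.41 kJ/m²/yr
Via Diatoms: 9345000 × 0.2 × 0.09 × 0.15 = 25231.5 kJ/m²/yr
Total at Polar bear: 64.41 + 25231.5 = 25295.91 kJ/m²/yr

25295.9 kJ/m²/yr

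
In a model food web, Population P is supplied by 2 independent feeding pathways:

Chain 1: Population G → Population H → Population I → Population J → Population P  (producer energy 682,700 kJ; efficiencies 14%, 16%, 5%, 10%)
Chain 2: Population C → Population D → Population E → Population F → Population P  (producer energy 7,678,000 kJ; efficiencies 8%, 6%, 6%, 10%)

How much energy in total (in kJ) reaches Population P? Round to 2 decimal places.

297.59 kJ

Chain 1: 682700 × 0.14 × 0.16 × 0.05 × 0.1 = 76.4624 kJ
Chain 2: 7678000 × 0.08 × 0.06 × 0.06 × 0.1 = 221.1264 kJ
Total at Population P: 76.4624 + 221.1264 = 297.5888 kJ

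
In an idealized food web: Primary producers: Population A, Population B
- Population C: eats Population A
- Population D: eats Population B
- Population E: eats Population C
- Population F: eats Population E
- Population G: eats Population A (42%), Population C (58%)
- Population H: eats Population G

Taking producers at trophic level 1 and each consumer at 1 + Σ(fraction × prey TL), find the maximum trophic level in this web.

4

Population C: 1 + 1 = 2
Population D: 1 + 1 = 2
Population E: 1 + 2 = 3
Population F: 1 + 3 = 4
Population G: 1 + (0.42×1 + 0.58×2) = 2.58
Population H: 1 + 2.58 = 3.58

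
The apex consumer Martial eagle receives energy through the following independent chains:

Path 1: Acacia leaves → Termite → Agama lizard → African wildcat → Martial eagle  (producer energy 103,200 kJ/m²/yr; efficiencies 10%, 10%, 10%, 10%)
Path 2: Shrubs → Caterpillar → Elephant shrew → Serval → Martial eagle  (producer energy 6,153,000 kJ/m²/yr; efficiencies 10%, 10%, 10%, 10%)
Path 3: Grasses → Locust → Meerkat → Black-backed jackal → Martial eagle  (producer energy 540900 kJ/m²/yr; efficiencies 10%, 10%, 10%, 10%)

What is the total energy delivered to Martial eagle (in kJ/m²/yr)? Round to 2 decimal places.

679.71 kJ/m²/yr

Path 1: 103200 × 0.1 × 0.1 × 0.1 × 0.1 = 10.32 kJ/m²/yr
Path 2: 6153000 × 0.1 × 0.1 × 0.1 × 0.1 = 615.3 kJ/m²/yr
Path 3: 540900 × 0.1 × 0.1 × 0.1 × 0.1 = 54.09 kJ/m²/yr
Total at Martial eagle: 10.32 + 615.3 + 54.09 = 679.71 kJ/m²/yr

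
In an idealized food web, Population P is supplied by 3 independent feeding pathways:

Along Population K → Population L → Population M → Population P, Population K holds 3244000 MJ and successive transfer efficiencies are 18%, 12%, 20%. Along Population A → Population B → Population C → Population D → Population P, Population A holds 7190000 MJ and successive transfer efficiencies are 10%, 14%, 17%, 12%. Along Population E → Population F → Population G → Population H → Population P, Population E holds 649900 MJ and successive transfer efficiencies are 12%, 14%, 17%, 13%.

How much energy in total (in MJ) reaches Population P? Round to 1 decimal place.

Via Population K: 3244000 × 0.18 × 0.12 × 0.2 = 14014.08 MJ
Via Population A: 7190000 × 0.1 × 0.14 × 0.17 × 0.12 = 2053.464 MJ
Via Population E: 649900 × 0.12 × 0.14 × 0.17 × 0.13 = 241.294872 MJ
Total at Population P: 14014.08 + 2053.464 + 241.294872 = 16308.838872 MJ

16308.8 MJ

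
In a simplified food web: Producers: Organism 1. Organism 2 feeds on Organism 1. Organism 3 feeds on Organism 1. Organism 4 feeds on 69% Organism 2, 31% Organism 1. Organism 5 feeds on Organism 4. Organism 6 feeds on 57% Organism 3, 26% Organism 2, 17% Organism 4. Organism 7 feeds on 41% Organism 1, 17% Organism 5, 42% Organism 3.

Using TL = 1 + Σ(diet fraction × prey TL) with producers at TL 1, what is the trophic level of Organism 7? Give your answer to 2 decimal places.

2.88

Organism 2: 1 + 1 = 2
Organism 3: 1 + 1 = 2
Organism 4: 1 + (0.69×2 + 0.31×1) = 2.69
Organism 5: 1 + 2.69 = 3.69
Organism 6: 1 + (0.57×2 + 0.26×2 + 0.17×2.69) = 3.1173
Organism 7: 1 + (0.41×1 + 0.17×3.69 + 0.42×2) = 2.8773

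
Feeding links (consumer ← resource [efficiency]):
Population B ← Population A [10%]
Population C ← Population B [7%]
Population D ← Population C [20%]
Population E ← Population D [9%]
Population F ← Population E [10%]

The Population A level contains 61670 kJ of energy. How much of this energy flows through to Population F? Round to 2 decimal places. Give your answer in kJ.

Population B: 61670 × 0.1 = 6167 kJ
Population C: 6167 × 0.07 = 431.69 kJ
Population D: 431.69 × 0.2 = 86.338 kJ
Population E: 86.338 × 0.09 = 7.77042 kJ
Population F: 7.77042 × 0.1 = 0.777042 kJ

0.78 kJ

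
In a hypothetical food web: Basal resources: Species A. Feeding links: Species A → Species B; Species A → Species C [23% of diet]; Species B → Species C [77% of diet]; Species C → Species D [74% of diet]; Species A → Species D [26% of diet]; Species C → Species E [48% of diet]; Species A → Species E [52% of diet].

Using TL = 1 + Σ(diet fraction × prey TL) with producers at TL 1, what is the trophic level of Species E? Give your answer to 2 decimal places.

Species B: 1 + 1 = 2
Species C: 1 + (0.23×1 + 0.77×2) = 2.77
Species D: 1 + (0.74×2.77 + 0.26×1) = 3.3098
Species E: 1 + (0.48×2.77 + 0.52×1) = 2.8496

2.85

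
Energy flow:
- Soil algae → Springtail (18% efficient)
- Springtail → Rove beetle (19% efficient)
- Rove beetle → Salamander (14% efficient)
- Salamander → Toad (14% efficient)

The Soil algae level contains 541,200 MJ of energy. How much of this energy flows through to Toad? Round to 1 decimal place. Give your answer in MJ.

Springtail: 541200 × 0.18 = 97416 MJ
Rove beetle: 97416 × 0.19 = 18509.04 MJ
Salamander: 18509.04 × 0.14 = 2591.2656 MJ
Toad: 2591.2656 × 0.14 = 362.777184 MJ

362.8 MJ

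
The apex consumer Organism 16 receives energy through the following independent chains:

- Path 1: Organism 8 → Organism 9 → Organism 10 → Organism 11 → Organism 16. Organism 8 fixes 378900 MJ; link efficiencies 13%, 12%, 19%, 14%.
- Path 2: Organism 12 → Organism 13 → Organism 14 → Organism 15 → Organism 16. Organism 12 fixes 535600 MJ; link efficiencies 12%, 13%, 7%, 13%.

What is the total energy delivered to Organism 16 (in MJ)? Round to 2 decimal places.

Path 1: 378900 × 0.13 × 0.12 × 0.19 × 0.14 = 157.228344 MJ
Path 2: 535600 × 0.12 × 0.13 × 0.07 × 0.13 = 76.033776 MJ
Total at Organism 16: 157.228344 + 76.033776 = 233.26212 MJ

233.26 MJ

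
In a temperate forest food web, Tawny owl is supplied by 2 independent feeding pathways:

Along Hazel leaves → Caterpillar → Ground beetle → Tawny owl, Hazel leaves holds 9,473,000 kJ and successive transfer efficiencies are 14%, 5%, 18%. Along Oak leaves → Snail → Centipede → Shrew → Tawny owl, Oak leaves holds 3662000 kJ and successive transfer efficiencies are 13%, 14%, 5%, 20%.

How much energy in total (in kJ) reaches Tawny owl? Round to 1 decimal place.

12602.5 kJ

Via Hazel leaves: 9473000 × 0.14 × 0.05 × 0.18 = 11935.98 kJ
Via Oak leaves: 3662000 × 0.13 × 0.14 × 0.05 × 0.2 = 666.484 kJ
Total at Tawny owl: 11935.98 + 666.484 = 12602.464 kJ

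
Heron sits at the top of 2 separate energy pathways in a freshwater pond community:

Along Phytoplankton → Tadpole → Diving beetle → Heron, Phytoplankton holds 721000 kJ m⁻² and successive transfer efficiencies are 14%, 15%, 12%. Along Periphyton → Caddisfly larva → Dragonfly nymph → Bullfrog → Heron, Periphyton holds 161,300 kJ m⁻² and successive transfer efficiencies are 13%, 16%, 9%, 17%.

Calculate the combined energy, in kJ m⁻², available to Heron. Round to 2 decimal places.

Via Phytoplankton: 721000 × 0.14 × 0.15 × 0.12 = 1816.92 kJ m⁻²
Via Periphyton: 161300 × 0.13 × 0.16 × 0.09 × 0.17 = 51.332112 kJ m⁻²
Total at Heron: 1816.92 + 51.332112 = 1868.252112 kJ m⁻²

1868.25 kJ m⁻²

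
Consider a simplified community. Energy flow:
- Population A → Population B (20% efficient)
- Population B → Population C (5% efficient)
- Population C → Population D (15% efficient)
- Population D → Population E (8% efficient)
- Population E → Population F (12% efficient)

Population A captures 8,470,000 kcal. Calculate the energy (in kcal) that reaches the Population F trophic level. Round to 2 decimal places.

Population B: 8470000 × 0.2 = 1694000 kcal
Population C: 1694000 × 0.05 = 84700 kcal
Population D: 84700 × 0.15 = 12705 kcal
Population E: 12705 × 0.08 = 1016.4 kcal
Population F: 1016.4 × 0.12 = 121.968 kcal

121.97 kcal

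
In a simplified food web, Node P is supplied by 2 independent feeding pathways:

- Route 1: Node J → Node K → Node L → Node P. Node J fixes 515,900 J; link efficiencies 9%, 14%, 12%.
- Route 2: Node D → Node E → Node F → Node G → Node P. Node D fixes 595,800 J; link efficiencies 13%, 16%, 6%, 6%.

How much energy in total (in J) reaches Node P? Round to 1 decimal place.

824.7 J

Route 1: 515900 × 0.09 × 0.14 × 0.12 = 780.0408 J
Route 2: 595800 × 0.13 × 0.16 × 0.06 × 0.06 = 44.613504 J
Total at Node P: 780.0408 + 44.613504 = 824.654304 J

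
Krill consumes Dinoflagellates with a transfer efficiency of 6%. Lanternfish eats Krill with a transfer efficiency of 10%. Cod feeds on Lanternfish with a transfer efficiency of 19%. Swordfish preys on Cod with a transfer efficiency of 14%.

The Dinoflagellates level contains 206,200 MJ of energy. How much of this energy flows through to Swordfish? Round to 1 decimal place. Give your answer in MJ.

32.9 MJ

Krill: 206200 × 0.06 = 12372 MJ
Lanternfish: 12372 × 0.1 = 1237.2 MJ
Cod: 1237.2 × 0.19 = 235.068 MJ
Swordfish: 235.068 × 0.14 = 32.90952 MJ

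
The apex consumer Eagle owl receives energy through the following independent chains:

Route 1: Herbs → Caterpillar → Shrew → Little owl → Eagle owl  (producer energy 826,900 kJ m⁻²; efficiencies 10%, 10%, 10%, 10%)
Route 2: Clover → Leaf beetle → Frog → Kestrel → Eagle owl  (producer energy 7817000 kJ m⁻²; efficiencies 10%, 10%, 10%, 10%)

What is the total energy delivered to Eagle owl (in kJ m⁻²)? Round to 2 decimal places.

Route 1: 826900 × 0.1 × 0.1 × 0.1 × 0.1 = 82.69 kJ m⁻²
Route 2: 7817000 × 0.1 × 0.1 × 0.1 × 0.1 = 781.7 kJ m⁻²
Total at Eagle owl: 82.69 + 781.7 = 864.39 kJ m⁻²

864.39 kJ m⁻²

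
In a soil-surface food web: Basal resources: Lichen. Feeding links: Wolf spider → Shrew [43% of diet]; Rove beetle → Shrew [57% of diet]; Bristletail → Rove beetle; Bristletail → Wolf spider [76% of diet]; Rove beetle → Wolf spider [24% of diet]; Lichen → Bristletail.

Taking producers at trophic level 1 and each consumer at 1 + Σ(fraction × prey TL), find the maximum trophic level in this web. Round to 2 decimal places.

4.10

Bristletail: 1 + 1 = 2
Rove beetle: 1 + 2 = 3
Wolf spider: 1 + (0.24×3 + 0.76×2) = 3.24
Shrew: 1 + (0.43×3.24 + 0.57×3) = 4.1032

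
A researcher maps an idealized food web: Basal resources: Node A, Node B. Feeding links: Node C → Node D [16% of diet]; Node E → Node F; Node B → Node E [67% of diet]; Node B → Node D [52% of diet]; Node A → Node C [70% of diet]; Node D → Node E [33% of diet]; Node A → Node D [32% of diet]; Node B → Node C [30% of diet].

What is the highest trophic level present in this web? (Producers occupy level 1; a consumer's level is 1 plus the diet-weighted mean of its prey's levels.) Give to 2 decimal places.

Node C: 1 + (0.3×1 + 0.7×1) = 2
Node D: 1 + (0.52×1 + 0.16×2 + 0.32×1) = 2.16
Node E: 1 + (0.67×1 + 0.33×2.16) = 2.3828
Node F: 1 + 2.3828 = 3.3828

3.38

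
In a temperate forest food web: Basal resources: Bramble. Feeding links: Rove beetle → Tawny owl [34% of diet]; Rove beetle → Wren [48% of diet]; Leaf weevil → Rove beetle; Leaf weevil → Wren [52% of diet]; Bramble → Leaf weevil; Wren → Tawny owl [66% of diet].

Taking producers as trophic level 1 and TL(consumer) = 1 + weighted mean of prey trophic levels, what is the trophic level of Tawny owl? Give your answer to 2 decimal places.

Leaf weevil: 1 + 1 = 2
Rove beetle: 1 + 2 = 3
Wren: 1 + (0.48×3 + 0.52×2) = 3.48
Tawny owl: 1 + (0.34×3 + 0.66×3.48) = 4.3168

4.32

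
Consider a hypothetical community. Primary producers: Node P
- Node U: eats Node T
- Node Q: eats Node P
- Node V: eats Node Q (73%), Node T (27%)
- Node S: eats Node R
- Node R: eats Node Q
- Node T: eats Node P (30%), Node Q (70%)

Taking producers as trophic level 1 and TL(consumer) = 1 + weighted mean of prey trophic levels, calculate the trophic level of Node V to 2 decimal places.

3.19

Node Q: 1 + 1 = 2
Node R: 1 + 2 = 3
Node S: 1 + 3 = 4
Node T: 1 + (0.3×1 + 0.7×2) = 2.7
Node U: 1 + 2.7 = 3.7
Node V: 1 + (0.73×2 + 0.27×2.7) = 3.189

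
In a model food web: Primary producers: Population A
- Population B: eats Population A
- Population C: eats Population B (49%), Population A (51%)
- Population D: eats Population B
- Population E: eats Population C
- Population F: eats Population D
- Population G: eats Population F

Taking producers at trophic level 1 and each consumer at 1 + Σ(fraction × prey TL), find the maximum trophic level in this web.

Population B: 1 + 1 = 2
Population C: 1 + (0.49×2 + 0.51×1) = 2.49
Population D: 1 + 2 = 3
Population E: 1 + 2.49 = 3.49
Population F: 1 + 3 = 4
Population G: 1 + 4 = 5

5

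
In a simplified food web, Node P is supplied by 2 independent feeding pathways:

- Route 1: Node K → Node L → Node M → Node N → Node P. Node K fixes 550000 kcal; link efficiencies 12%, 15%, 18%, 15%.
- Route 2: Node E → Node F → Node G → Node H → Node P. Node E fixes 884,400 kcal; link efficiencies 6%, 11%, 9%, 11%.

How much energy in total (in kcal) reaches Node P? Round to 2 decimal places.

Route 1: 550000 × 0.12 × 0.15 × 0.18 × 0.15 = 267.3 kcal
Route 2: 884400 × 0.06 × 0.11 × 0.09 × 0.11 = 57.786696 kcal
Total at Node P: 267.3 + 57.786696 = 325.086696 kcal

325.09 kcal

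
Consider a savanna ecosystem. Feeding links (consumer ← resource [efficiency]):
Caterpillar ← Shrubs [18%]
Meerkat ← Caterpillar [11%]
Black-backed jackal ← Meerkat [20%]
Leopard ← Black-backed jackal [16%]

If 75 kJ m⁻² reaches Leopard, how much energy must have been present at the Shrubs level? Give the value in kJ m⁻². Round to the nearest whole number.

118371 kJ m⁻²

Cumulative transfer efficiency: 0.18 × 0.11 × 0.2 × 0.16 = 0.0006336
Shrubs energy = 75 / 0.0006336 = 118371 kJ m⁻²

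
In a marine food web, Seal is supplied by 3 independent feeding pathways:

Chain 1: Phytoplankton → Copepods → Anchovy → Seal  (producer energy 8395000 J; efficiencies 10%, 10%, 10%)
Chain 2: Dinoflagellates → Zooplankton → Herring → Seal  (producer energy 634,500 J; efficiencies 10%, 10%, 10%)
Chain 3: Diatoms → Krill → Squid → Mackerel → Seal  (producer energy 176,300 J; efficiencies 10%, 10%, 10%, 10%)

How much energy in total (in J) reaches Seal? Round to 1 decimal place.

Chain 1: 8395000 × 0.1 × 0.1 × 0.1 = 8395 J
Chain 2: 634500 × 0.1 × 0.1 × 0.1 = 634.5 J
Chain 3: 176300 × 0.1 × 0.1 × 0.1 × 0.1 = 17.63 J
Total at Seal: 8395 + 634.5 + 17.63 = 9047.13 J

9047.1 J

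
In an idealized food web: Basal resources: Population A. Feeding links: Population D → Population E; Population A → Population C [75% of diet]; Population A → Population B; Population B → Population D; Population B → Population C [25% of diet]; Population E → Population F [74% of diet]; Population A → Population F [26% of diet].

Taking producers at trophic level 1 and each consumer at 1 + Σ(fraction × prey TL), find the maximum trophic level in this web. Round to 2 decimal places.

4.22

Population B: 1 + 1 = 2
Population C: 1 + (0.25×2 + 0.75×1) = 2.25
Population D: 1 + 2 = 3
Population E: 1 + 3 = 4
Population F: 1 + (0.26×1 + 0.74×4) = 4.22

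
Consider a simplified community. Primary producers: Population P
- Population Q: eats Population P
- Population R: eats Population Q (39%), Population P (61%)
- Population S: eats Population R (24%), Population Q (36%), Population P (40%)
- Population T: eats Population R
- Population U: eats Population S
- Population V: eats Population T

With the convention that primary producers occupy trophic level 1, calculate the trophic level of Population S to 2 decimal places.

2.69

Population Q: 1 + 1 = 2
Population R: 1 + (0.39×2 + 0.61×1) = 2.39
Population S: 1 + (0.24×2.39 + 0.36×2 + 0.4×1) = 2.6936
Population T: 1 + 2.39 = 3.39
Population U: 1 + 2.6936 = 3.6936
Population V: 1 + 3.39 = 4.39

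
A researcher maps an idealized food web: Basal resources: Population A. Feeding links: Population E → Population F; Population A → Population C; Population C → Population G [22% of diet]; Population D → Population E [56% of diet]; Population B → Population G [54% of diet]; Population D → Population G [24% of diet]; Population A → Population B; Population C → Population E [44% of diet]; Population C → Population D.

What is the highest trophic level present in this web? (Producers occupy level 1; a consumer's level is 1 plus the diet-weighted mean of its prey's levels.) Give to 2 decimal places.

4.56

Population B: 1 + 1 = 2
Population C: 1 + 1 = 2
Population D: 1 + 2 = 3
Population E: 1 + (0.56×3 + 0.44×2) = 3.56
Population F: 1 + 3.56 = 4.56
Population G: 1 + (0.54×2 + 0.22×2 + 0.24×3) = 3.24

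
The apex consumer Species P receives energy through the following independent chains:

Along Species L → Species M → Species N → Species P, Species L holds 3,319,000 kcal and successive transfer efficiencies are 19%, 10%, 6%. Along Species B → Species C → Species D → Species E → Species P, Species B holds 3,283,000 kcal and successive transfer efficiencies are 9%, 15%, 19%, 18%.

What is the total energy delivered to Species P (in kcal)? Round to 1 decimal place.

Via Species L: 3319000 × 0.19 × 0.1 × 0.06 = 3783.66 kcal
Via Species B: 3283000 × 0.09 × 0.15 × 0.19 × 0.18 = 1515.7611 kcal
Total at Species P: 3783.66 + 1515.7611 = 5299.4211 kcal

5299.4 kcal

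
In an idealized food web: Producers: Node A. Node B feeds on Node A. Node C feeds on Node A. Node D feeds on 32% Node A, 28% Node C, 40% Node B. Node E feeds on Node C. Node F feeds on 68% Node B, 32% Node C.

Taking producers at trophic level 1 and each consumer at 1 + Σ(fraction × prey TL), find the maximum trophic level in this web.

3

Node B: 1 + 1 = 2
Node C: 1 + 1 = 2
Node D: 1 + (0.32×1 + 0.28×2 + 0.4×2) = 2.68
Node E: 1 + 2 = 3
Node F: 1 + (0.68×2 + 0.32×2) = 3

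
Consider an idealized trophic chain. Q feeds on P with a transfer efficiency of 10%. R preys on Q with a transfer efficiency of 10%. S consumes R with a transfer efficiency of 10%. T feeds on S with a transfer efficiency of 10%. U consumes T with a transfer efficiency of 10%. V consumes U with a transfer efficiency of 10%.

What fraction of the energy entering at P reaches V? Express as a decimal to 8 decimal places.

Product of link efficiencies: 0.1 × 0.1 × 0.1 × 0.1 × 0.1 × 0.1 = 0.000001

0.00000100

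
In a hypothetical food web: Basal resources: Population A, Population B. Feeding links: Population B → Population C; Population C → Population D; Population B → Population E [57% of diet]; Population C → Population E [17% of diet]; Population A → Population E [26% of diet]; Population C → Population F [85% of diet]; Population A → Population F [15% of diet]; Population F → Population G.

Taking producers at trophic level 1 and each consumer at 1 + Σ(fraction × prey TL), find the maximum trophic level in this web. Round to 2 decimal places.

Population C: 1 + 1 = 2
Population D: 1 + 2 = 3
Population E: 1 + (0.57×1 + 0.17×2 + 0.26×1) = 2.17
Population F: 1 + (0.85×2 + 0.15×1) = 2.85
Population G: 1 + 2.85 = 3.85

3.85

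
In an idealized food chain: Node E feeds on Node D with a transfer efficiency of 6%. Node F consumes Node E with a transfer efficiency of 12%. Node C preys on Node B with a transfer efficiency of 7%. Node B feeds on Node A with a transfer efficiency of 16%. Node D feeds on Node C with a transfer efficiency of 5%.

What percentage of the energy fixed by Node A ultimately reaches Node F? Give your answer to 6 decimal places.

0.000403%

Product of link efficiencies: 0.16 × 0.07 × 0.05 × 0.06 × 0.12 = 0.000004032
As a percentage: 0.000004032 × 100 = 0.000403%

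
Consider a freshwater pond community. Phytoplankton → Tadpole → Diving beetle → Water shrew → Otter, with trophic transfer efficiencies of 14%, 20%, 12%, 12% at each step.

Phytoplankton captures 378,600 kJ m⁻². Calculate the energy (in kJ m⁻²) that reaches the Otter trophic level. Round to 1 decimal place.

152.7 kJ m⁻²

Tadpole: 378600 × 0.14 = 53004 kJ m⁻²
Diving beetle: 53004 × 0.2 = 10600.8 kJ m⁻²
Water shrew: 10600.8 × 0.12 = 1272.096 kJ m⁻²
Otter: 1272.096 × 0.12 = 152.65152 kJ m⁻²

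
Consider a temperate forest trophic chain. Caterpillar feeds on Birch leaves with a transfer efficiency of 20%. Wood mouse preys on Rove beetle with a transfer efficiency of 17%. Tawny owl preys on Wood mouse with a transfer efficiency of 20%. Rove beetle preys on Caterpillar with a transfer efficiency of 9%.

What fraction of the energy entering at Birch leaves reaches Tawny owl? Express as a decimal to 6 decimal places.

Product of link efficiencies: 0.2 × 0.09 × 0.17 × 0.2 = 0.000612

0.000612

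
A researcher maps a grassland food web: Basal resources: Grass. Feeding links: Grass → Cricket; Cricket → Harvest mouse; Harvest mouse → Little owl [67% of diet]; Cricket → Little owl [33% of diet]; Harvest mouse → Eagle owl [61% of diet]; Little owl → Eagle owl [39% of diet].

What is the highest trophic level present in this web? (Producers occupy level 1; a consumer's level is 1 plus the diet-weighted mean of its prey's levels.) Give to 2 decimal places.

4.26

Cricket: 1 + 1 = 2
Harvest mouse: 1 + 2 = 3
Little owl: 1 + (0.67×3 + 0.33×2) = 3.67
Eagle owl: 1 + (0.61×3 + 0.39×3.67) = 4.2613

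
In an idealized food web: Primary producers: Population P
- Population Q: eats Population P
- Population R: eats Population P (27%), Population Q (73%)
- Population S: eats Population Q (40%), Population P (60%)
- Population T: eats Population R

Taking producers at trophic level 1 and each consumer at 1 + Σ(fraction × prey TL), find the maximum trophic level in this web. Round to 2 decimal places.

Population Q: 1 + 1 = 2
Population R: 1 + (0.27×1 + 0.73×2) = 2.73
Population S: 1 + (0.4×2 + 0.6×1) = 2.4
Population T: 1 + 2.73 = 3.73

3.73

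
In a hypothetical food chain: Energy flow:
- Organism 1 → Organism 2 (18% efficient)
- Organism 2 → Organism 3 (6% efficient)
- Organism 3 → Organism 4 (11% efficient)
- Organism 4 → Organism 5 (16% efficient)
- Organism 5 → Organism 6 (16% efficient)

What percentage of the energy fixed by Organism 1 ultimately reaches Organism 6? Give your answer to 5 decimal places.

0.00304%

Product of link efficiencies: 0.18 × 0.06 × 0.11 × 0.16 × 0.16 = 0.0000304128
As a percentage: 0.0000304128 × 100 = 0.00304%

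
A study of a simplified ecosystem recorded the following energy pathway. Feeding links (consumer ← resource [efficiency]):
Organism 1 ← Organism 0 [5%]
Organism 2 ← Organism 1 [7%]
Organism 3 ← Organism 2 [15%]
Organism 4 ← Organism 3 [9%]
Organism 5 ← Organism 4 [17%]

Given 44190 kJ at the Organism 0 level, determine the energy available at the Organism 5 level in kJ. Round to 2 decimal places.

0.35 kJ

Organism 1: 44190 × 0.05 = 2209.5 kJ
Organism 2: 2209.5 × 0.07 = 154.665 kJ
Organism 3: 154.665 × 0.15 = 23.19975 kJ
Organism 4: 23.19975 × 0.09 = 2.0879775 kJ
Organism 5: 2.0879775 × 0.17 = 0.354956175 kJ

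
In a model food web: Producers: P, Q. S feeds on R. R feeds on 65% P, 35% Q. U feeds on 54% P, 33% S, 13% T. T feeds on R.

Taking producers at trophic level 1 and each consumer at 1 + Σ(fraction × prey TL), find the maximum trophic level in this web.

R: 1 + (0.65×1 + 0.35×1) = 2
S: 1 + 2 = 3
T: 1 + 2 = 3
U: 1 + (0.54×1 + 0.33×3 + 0.13×3) = 2.92

3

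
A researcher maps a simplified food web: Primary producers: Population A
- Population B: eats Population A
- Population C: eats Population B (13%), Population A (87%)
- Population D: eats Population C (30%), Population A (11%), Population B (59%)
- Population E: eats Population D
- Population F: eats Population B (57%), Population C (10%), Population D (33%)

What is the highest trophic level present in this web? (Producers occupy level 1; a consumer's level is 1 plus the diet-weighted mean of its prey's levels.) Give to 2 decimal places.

3.93

Population B: 1 + 1 = 2
Population C: 1 + (0.13×2 + 0.87×1) = 2.13
Population D: 1 + (0.3×2.13 + 0.11×1 + 0.59×2) = 2.929
Population E: 1 + 2.929 = 3.929
Population F: 1 + (0.57×2 + 0.1×2.13 + 0.33×2.929) = 3.31957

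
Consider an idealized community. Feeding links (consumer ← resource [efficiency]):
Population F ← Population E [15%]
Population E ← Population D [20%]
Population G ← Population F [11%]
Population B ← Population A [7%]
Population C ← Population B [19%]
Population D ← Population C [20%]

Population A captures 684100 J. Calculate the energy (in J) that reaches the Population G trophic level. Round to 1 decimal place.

6.0 J

Population B: 684100 × 0.07 = 47887 J
Population C: 47887 × 0.19 = 9098.53 J
Population D: 9098.53 × 0.2 = 1819.706 J
Population E: 1819.706 × 0.2 = 363.9412 J
Population F: 363.9412 × 0.15 = 54.59118 J
Population G: 54.59118 × 0.11 = 6.0050298 J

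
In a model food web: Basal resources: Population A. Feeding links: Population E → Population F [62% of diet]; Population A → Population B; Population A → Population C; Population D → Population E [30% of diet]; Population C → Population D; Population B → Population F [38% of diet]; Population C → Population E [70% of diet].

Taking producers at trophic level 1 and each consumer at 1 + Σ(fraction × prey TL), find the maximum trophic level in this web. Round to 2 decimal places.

Population B: 1 + 1 = 2
Population C: 1 + 1 = 2
Population D: 1 + 2 = 3
Population E: 1 + (0.3×3 + 0.7×2) = 3.3
Population F: 1 + (0.38×2 + 0.62×3.3) = 3.806

3.81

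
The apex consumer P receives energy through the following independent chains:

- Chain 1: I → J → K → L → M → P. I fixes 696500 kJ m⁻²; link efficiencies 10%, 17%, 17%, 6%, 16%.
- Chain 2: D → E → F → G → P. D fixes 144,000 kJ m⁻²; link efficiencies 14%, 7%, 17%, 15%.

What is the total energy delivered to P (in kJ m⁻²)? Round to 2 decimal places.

55.31 kJ m⁻²

Chain 1: 696500 × 0.1 × 0.17 × 0.17 × 0.06 × 0.16 = 19.323696 kJ m⁻²
Chain 2: 144000 × 0.14 × 0.07 × 0.17 × 0.15 = 35.9856 kJ m⁻²
Total at P: 19.323696 + 35.9856 = 55.309296 kJ m⁻²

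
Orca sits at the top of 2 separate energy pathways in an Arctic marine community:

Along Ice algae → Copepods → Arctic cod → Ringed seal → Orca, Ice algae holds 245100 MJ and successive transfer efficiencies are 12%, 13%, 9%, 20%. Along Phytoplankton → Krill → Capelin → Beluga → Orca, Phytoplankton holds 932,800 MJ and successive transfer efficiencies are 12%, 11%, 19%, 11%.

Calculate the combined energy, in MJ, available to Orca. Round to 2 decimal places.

Via Ice algae: 245100 × 0.12 × 0.13 × 0.09 × 0.2 = 68.82408 MJ
Via Phytoplankton: 932800 × 0.12 × 0.11 × 0.19 × 0.11 = 257.340864 MJ
Total at Orca: 68.82408 + 257.340864 = 326.164944 MJ

326.16 MJ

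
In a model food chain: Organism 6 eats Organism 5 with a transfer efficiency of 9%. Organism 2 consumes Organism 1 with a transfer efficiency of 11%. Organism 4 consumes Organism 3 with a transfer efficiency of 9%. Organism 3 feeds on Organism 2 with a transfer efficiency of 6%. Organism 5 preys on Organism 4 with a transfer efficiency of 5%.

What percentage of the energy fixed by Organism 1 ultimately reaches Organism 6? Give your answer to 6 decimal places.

0.000267%

Product of link efficiencies: 0.11 × 0.06 × 0.09 × 0.05 × 0.09 = 0.000002673
As a percentage: 0.000002673 × 100 = 0.000267%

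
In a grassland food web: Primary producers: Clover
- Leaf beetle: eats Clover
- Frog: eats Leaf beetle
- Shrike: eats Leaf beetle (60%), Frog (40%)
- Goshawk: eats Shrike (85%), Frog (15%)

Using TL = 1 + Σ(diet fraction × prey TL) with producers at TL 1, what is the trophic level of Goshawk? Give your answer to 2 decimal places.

Leaf beetle: 1 + 1 = 2
Frog: 1 + 2 = 3
Shrike: 1 + (0.6×2 + 0.4×3) = 3.4
Goshawk: 1 + (0.85×3.4 + 0.15×3) = 4.34

4.34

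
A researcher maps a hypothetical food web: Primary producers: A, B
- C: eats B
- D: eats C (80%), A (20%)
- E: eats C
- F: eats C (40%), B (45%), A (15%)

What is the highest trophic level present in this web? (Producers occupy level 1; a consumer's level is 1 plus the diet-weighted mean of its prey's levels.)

C: 1 + 1 = 2
D: 1 + (0.8×2 + 0.2×1) = 2.8
E: 1 + 2 = 3
F: 1 + (0.4×2 + 0.45×1 + 0.15×1) = 2.4

3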